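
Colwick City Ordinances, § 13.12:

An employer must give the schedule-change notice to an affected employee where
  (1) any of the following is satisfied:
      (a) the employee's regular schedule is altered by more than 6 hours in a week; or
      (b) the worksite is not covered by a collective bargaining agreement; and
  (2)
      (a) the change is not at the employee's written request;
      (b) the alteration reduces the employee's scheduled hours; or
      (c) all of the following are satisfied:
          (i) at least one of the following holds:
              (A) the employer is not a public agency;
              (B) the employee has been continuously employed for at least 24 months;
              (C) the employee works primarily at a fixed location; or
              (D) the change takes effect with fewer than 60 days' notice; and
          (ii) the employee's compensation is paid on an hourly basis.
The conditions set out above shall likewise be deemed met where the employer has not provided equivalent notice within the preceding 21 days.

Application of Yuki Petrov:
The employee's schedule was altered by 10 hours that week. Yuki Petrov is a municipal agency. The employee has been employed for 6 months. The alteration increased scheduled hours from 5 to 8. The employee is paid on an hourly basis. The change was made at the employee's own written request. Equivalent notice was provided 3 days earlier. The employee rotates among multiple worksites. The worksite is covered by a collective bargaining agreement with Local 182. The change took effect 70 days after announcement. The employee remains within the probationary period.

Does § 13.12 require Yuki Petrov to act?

No — not required.

(a) schedule shift > 6h — holds.
(b) no CBA — not satisfied.
(1) = T OR F = true.
(a) not employee-requested — not satisfied.
(b) hours reduced — not met.
(A) not (public agency) — not met.
(B) tenure ≥ 24 mo. — not met.
(C) fixed location — not satisfied.
(D) < 60 days' notice — fails.
(i) = F OR F OR F OR F = false.
(ii) hourly-paid — holds.
So (c) is not satisfied (F AND T).
So (2) is not satisfied (F OR F OR F).
Overall: T AND F → false.
Exception (no recent notice) — not satisfied.
Result: main false OR exception false → false.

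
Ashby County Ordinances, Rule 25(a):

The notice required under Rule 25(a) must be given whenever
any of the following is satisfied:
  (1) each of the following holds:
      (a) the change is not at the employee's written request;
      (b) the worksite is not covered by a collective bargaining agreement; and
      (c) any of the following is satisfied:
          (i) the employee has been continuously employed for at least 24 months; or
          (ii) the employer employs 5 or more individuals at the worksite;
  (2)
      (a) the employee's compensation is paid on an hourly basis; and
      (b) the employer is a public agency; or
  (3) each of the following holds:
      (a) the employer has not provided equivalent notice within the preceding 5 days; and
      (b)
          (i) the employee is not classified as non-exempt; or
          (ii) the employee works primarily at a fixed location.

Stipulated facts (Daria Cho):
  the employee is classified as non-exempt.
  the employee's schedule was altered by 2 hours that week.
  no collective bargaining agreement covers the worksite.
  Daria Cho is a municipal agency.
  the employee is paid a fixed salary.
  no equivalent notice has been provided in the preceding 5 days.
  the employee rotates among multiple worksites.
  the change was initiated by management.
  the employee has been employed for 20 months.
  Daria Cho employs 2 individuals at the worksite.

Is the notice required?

(a) not employee-requested — met.
(b) no CBA — satisfied.
(i) tenure ≥ 24 mo. — not satisfied.
(ii) ≥ 5 at site — fails.
(c): F OR F → false.
So (1) is not satisfied (T AND T AND F).
(a) hourly-paid — not satisfied.
(b) public agency — holds.
So (2) is not satisfied (F AND T).
(a) no recent notice — met.
(i) not (non-exempt) — fails.
(ii) fixed location — not satisfied.
(b): F OR F → false.
(3) = T AND F = false.
Overall: F OR F OR F → false.

No — not required.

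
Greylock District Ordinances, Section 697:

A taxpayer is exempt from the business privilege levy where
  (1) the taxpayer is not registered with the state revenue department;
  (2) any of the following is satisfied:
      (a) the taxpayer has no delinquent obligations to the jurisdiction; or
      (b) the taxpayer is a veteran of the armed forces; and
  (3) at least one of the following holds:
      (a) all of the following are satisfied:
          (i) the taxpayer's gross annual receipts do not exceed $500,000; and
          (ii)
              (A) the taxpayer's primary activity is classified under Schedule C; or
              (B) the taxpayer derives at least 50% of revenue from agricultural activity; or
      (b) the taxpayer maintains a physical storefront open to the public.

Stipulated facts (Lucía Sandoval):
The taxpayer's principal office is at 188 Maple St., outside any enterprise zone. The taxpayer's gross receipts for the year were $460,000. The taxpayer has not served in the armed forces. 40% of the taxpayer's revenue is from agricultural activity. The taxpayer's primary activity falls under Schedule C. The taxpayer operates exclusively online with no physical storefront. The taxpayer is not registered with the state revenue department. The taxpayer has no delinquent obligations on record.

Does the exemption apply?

(1) not (state-registered) — holds.
(a) no delinquency — met.
(b) veteran — fails.
(2) = T OR F = true.
(i) receipts ≤ $500,000 — satisfied.
(A) Schedule C activity — satisfied.
(B) ≥50% agricultural — fails.
So (ii) is satisfied (T OR F).
So (a) is satisfied (T AND T).
(b) has storefront — not met.
(3): T OR F → true.
Overall = T AND T AND T = true.

Yes — exempt.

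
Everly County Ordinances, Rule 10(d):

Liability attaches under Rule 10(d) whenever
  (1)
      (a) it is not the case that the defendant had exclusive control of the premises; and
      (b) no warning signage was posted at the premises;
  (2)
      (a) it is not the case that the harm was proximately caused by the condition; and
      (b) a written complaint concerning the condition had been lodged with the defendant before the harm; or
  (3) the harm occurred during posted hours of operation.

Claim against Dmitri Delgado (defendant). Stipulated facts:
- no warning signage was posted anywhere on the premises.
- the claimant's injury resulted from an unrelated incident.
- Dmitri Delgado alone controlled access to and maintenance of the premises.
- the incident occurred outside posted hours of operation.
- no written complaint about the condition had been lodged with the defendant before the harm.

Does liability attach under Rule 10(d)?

(a) not (exclusive control) — not satisfied.
(b) no signage posted — holds.
(1): F AND T → false.
(a) not (proximate cause) — holds.
(b) complaint lodged — not satisfied.
So (2) is not satisfied (T AND F).
(3) during posted hours — not met.
Overall: F OR F OR F → false.

No — not liable.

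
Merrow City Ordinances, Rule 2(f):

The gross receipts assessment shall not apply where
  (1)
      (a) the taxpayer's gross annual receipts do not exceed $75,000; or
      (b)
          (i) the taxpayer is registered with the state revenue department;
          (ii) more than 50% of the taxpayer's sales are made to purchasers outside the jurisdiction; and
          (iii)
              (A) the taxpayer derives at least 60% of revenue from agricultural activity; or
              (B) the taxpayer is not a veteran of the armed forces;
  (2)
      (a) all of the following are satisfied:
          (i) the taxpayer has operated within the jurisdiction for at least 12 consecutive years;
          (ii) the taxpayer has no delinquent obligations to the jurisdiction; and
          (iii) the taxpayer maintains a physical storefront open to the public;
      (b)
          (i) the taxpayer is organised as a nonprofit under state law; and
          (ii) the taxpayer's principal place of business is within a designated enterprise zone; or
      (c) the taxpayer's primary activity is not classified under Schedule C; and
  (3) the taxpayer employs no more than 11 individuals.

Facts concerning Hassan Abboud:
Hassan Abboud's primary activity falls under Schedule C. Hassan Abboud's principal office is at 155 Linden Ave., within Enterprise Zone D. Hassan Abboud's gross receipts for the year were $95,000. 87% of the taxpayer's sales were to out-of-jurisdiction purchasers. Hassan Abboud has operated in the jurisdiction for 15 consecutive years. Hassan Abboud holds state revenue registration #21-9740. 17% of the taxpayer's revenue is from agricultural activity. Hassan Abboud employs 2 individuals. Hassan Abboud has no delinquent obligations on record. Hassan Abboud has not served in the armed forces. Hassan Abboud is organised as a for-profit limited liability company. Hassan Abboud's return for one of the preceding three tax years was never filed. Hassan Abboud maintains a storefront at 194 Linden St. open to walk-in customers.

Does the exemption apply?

(a) receipts ≤ $75,000 — fails.
(i) state-registered — met.
(ii) >50% out-of-jur. sales — met.
(A) ≥60% agricultural — not met.
(B) not (veteran) — met.
So (iii) is satisfied (F OR T).
So (b) is satisfied (T AND T AND T).
So (1) is satisfied (F OR T).
(i) ≥ 12 yrs in jurisdiction — met.
(ii) no delinquency — met.
(iii) has storefront — met.
So (a) is satisfied (T AND T AND T).
(i) nonprofit — not satisfied.
(ii) in enterprise zone — satisfied.
So (b) is not satisfied (F AND T).
(c) not (Schedule C activity) — not met.
(2): T OR F OR F → true.
(3) ≤ 11 employees — holds.
Overall: T AND T AND T → true.

Yes — exempt.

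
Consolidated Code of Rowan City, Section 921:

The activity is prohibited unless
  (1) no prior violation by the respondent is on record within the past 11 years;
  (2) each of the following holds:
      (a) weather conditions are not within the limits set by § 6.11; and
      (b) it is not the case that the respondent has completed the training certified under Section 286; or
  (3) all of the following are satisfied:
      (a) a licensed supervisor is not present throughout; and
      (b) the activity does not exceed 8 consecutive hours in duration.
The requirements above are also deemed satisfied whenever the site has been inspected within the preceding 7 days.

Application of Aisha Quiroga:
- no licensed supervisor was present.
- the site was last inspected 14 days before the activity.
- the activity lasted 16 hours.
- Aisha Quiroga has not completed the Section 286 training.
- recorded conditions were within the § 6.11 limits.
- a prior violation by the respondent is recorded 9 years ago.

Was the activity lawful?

No — unlawful.

(1) no prior violation — fails.
(a) not (weather ok) — not met.
(b) not (training certified) — holds.
So (2) is not satisfied (F AND T).
(a) not (supervisor present) — met.
(b) ≤ 8 hrs duration — not satisfied.
So (3) is not satisfied (T AND F).
Overall = F OR F OR F = false.
Exception (site inspected) — not satisfied.
Result: main false OR exception false → false.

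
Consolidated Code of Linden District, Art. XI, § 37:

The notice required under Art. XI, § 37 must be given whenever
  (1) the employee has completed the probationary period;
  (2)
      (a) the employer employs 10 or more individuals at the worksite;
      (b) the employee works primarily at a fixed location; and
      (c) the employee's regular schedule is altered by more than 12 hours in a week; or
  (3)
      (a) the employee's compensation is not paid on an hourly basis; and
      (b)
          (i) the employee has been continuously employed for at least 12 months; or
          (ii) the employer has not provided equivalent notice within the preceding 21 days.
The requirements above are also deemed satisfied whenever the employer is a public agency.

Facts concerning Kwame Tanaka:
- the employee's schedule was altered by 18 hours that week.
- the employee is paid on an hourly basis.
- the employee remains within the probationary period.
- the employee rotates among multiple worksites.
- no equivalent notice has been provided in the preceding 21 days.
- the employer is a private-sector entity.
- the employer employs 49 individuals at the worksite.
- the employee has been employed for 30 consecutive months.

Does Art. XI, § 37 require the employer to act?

No — not required.

(1) past probation — not satisfied.
(a) ≥ 10 at site — met.
(b) fixed location — not met.
(c) schedule shift > 12h — holds.
So (2) is not satisfied (T AND F AND T).
(a) not (hourly-paid) — not satisfied.
(i) tenure ≥ 12 mo. — satisfied.
(ii) no recent notice — satisfied.
(b): T OR T → true.
(3): F AND T → false.
Overall = F OR F OR F = false.
Exception (public agency) — not satisfied.
Result: main false OR exception false → false.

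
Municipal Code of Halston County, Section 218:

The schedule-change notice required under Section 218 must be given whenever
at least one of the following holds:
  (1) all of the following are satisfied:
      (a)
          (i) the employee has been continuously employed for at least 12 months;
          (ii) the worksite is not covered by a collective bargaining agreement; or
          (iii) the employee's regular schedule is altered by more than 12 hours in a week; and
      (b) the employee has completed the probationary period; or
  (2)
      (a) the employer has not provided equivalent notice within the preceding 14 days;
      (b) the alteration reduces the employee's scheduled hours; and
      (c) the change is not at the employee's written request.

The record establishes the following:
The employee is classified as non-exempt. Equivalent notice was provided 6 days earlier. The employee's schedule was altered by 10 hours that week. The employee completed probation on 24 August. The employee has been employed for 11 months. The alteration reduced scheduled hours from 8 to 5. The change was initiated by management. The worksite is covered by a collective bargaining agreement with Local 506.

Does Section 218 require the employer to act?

(i) tenure ≥ 12 mo. — not satisfied.
(ii) no CBA — not satisfied.
(iii) schedule shift > 12h — not met.
So (a) is not satisfied (F OR F OR F).
(b) past probation — satisfied.
(1): F AND T → false.
(a) no recent notice — not met.
(b) hours reduced — met.
(c) not employee-requested — met.
(2): F AND T AND T → false.
So Overall is not satisfied (F OR F).

No — not required.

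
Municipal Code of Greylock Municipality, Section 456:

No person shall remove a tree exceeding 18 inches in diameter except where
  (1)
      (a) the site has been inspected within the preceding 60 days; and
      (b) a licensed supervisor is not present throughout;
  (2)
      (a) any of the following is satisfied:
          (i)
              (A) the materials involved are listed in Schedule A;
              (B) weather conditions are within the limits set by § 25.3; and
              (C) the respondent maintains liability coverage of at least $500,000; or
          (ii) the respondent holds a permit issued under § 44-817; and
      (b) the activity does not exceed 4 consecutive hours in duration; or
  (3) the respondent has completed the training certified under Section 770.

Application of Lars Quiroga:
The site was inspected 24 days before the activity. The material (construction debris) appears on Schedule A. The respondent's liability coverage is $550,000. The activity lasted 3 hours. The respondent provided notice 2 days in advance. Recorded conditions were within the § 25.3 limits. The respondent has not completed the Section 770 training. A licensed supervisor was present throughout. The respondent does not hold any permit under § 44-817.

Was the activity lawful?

(a) site inspected — holds.
(b) not (supervisor present) — not satisfied.
So (1) is not satisfied (T AND F).
(A) Schedule A material — satisfied.
(B) weather ok — satisfied.
(C) coverage ≥ $500,000 — holds.
(i) = T AND T AND T = true.
(ii) holds permit — not met.
So (a) is satisfied (T OR F).
(b) ≤ 4 hrs duration — holds.
(2) = T AND T = true.
(3) training certified — fails.
Overall: F OR T OR F → true.

Yes — lawful.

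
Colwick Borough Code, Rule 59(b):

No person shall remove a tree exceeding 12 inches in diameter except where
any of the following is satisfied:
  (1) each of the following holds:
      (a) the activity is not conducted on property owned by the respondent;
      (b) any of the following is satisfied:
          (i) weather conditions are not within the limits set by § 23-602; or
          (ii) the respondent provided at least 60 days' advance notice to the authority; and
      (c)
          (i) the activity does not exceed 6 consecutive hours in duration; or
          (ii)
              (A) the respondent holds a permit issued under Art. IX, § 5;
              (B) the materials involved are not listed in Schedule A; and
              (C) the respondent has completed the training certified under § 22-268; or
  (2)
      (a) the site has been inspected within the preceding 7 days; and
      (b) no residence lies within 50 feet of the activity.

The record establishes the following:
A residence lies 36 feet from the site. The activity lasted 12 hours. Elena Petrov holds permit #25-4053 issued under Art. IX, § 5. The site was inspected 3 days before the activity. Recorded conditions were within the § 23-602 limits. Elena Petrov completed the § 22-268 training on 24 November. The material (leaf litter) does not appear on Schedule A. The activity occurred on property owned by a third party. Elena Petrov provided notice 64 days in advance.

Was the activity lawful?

(a) not (own property) — holds.
(i) not (weather ok) — not satisfied.
(ii) ≥60 days' notice — met.
(b): F OR T → true.
(i) ≤ 6 hrs duration — not met.
(A) holds permit — met.
(B) not (Schedule A material) — satisfied.
(C) training certified — met.
(ii) = T AND T AND T = true.
(c) = F OR T = true.
(1) = T AND T AND T = true.
(a) site inspected — satisfied.
(b) no residence in 50 ft — fails.
(2) = T AND F = false.
Overall = T OR F = true.

Yes — lawful.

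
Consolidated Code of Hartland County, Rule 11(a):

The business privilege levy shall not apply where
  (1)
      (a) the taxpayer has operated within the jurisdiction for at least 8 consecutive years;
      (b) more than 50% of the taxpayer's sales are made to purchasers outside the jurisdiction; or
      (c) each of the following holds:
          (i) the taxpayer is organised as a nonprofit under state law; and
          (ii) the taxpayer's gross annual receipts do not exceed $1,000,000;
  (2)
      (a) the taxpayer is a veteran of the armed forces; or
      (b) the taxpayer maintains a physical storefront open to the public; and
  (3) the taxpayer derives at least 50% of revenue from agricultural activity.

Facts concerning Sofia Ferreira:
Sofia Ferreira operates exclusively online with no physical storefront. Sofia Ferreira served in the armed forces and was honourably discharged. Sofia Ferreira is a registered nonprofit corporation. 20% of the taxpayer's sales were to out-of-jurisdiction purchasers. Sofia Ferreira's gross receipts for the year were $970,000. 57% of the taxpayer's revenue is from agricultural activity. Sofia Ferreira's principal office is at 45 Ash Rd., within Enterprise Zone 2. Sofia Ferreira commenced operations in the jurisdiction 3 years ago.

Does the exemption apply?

Yes — exempt.

(a) ≥ 8 yrs in jurisdiction — not met.
(b) >50% out-of-jur. sales — not satisfied.
(i) nonprofit — holds.
(ii) receipts ≤ $1,000,000 — satisfied.
So (c) is satisfied (T AND T).
(1): F OR F OR T → true.
(a) veteran — met.
(b) has storefront — not satisfied.
(2) = T OR F = true.
(3) ≥50% agricultural — met.
Overall: T AND T AND T → true.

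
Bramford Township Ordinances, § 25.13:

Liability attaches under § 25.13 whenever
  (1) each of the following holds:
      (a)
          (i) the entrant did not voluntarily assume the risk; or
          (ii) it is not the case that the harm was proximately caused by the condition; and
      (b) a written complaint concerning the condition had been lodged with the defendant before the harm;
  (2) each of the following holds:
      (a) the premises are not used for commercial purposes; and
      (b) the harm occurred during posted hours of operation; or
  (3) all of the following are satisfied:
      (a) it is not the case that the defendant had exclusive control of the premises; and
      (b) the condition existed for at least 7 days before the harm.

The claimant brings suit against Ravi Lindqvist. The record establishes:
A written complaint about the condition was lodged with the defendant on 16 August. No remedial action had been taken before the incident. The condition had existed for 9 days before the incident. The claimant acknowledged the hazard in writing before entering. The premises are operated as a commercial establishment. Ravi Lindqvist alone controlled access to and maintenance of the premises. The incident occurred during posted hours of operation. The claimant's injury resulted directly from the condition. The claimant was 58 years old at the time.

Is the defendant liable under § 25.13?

No — not liable.

(i) no assumed risk — not satisfied.
(ii) not (proximate cause) — fails.
So (a) is not satisfied (F OR F).
(b) complaint lodged — satisfied.
So (1) is not satisfied (F AND T).
(a) not (commercial use) — not satisfied.
(b) during posted hours — met.
(2) = F AND T = false.
(a) not (exclusive control) — not met.
(b) condition ≥7 days old — satisfied.
(3): F AND T → false.
So Overall is not satisfied (F OR F OR F).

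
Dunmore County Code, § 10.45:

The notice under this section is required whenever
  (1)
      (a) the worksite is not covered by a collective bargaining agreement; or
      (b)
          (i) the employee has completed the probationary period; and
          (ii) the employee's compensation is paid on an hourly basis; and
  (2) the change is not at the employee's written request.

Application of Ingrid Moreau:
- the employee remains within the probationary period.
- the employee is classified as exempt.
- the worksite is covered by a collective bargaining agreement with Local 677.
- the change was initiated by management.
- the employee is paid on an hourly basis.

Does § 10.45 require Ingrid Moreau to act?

(a) no CBA — fails.
(i) past probation — not satisfied.
(ii) hourly-paid — holds.
(b): F AND T → false.
(1): F OR F → false.
(2) not employee-requested — met.
Overall = F AND T = false.

No — not required.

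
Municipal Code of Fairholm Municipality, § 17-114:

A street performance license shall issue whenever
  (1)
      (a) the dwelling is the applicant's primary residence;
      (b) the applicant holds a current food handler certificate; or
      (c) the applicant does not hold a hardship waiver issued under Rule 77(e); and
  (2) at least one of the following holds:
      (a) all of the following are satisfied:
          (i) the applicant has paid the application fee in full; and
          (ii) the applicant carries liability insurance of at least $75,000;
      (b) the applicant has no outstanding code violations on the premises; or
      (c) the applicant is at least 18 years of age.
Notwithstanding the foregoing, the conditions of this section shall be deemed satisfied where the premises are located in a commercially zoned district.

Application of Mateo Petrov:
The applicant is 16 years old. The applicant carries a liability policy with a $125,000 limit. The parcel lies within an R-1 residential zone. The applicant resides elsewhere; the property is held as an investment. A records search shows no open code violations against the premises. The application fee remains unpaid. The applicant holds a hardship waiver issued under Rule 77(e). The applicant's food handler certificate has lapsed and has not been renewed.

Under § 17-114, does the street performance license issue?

(a) primary residence — fails.
(b) food handler cert. — not met.
(c) not (hardship waiver) — fails.
(1) = F OR F OR F = false.
(i) fee paid — not met.
(ii) insurance ≥ $75,000 — met.
So (a) is not satisfied (F AND T).
(b) no code violations — holds.
(c) age ≥ 18 — not satisfied.
(2) = F OR T OR F = true.
Overall: F AND T → false.
Exception (commercially zoned) — not satisfied.
Result: main false OR exception false → false.

No — denied.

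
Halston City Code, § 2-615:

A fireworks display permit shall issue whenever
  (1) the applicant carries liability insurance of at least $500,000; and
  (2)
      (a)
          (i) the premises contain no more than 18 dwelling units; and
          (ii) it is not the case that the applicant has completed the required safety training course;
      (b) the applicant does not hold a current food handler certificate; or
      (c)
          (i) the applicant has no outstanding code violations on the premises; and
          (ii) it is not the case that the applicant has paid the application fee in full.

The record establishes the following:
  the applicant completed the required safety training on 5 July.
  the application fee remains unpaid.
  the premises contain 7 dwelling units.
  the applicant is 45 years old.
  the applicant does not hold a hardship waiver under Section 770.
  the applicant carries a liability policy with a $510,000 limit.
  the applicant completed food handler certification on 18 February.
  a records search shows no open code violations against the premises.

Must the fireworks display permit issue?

Yes — granted.

(1) insurance ≥ $500,000 — holds.
(i) ≤ 18 units — holds.
(ii) not (safety training) — fails.
(a) = T AND F = false.
(b) not (food handler cert.) — not met.
(i) no code violations — satisfied.
(ii) not (fee paid) — met.
(c) = T AND T = true.
(2): F OR F OR T → true.
Overall: T AND T → true.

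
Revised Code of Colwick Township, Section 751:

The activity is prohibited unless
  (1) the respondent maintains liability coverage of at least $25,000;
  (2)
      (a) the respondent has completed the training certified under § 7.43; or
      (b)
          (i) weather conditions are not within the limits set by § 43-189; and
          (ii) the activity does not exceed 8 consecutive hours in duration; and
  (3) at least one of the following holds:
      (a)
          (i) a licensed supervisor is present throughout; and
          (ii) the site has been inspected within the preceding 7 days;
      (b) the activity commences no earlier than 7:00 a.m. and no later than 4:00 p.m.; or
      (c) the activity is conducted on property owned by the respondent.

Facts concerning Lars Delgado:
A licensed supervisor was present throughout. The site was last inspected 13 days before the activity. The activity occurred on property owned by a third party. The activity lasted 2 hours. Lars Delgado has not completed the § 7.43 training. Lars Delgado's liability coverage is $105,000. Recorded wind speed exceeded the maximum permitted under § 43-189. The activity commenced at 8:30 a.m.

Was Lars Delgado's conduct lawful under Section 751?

(1) coverage ≥ $25,000 — satisfied.
(a) training certified — not met.
(i) not (weather ok) — met.
(ii) ≤ 8 hrs duration — met.
(b): T AND T → true.
(2) = F OR T = true.
(i) supervisor present — satisfied.
(ii) site inspected — not met.
(a): T AND F → false.
(b) start within hours — satisfied.
(c) own property — fails.
(3): F OR T OR F → true.
Overall: T AND T AND T → true.

Yes — lawful.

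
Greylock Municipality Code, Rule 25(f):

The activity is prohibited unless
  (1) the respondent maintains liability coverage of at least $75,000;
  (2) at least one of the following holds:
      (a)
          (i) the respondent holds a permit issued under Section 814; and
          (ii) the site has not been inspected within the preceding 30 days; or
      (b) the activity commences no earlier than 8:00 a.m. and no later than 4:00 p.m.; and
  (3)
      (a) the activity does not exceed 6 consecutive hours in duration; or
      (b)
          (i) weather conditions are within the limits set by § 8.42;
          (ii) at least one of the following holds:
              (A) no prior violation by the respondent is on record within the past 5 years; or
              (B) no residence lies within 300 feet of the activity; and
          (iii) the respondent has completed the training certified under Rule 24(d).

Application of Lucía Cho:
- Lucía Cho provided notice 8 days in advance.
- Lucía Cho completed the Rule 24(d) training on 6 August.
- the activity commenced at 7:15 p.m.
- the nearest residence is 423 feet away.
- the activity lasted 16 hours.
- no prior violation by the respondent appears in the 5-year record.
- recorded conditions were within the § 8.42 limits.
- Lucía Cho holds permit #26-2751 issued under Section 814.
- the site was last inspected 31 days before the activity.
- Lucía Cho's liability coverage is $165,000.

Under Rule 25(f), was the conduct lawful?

(1) coverage ≥ $75,000 — met.
(i) holds permit — satisfied.
(ii) not (site inspected) — met.
So (a) is satisfied (T AND T).
(b) start within hours — not satisfied.
(2) = T OR F = true.
(a) ≤ 6 hrs duration — not satisfied.
(i) weather ok — satisfied.
(A) no prior violation — satisfied.
(B) no residence in 300 ft — satisfied.
(ii): T OR T → true.
(iii) training certified — satisfied.
(b) = T AND T AND T = true.
(3) = F OR T = true.
Overall = T AND T AND T = true.

Yes — lawful.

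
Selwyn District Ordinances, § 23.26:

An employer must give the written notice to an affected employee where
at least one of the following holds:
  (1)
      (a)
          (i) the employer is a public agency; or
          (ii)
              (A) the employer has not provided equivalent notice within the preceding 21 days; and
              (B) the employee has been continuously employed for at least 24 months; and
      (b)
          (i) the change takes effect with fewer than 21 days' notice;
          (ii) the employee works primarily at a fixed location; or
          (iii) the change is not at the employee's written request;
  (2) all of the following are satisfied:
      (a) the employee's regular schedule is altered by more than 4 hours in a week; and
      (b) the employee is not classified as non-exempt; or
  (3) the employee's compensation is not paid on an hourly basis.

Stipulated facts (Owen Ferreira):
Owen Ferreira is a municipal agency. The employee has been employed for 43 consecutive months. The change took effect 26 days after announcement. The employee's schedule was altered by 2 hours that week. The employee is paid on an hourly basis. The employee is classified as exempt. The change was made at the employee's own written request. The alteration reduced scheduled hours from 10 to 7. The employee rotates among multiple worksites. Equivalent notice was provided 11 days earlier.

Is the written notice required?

(i) public agency — met.
(A) no recent notice — not met.
(B) tenure ≥ 24 mo. — met.
So (ii) is not satisfied (F AND T).
(a): T OR F → true.
(i) < 21 days' notice — not satisfied.
(ii) fixed location — not met.
(iii) not employee-requested — not satisfied.
So (b) is not satisfied (F OR F OR F).
(1) = T AND F = false.
(a) schedule shift > 4h — not met.
(b) not (non-exempt) — satisfied.
(2): F AND T → false.
(3) not (hourly-paid) — not met.
So Overall is not satisfied (F OR F OR F).

No — not required.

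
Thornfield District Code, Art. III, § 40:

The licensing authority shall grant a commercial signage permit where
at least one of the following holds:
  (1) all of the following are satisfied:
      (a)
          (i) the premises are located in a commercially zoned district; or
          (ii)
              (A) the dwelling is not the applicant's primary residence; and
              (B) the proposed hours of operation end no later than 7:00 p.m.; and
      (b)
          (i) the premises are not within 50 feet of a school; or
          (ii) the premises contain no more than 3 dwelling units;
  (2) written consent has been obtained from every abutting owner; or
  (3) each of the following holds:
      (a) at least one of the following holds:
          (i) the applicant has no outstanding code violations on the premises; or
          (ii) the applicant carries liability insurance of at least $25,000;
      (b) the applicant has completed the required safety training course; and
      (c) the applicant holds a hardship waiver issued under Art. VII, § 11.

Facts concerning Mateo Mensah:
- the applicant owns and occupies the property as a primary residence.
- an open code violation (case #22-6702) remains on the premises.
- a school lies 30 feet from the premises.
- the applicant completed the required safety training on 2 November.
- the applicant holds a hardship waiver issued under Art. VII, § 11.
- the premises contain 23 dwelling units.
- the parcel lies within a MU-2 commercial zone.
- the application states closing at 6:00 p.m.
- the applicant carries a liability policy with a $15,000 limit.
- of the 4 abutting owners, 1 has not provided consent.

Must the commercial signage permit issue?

No — denied.

(i) commercially zoned — satisfied.
(A) not (primary residence) — fails.
(B) closes by 7 p.m. — holds.
(ii) = F AND T = false.
(a): T OR F → true.
(i) ≥50 ft from school — not satisfied.
(ii) ≤ 3 units — fails.
(b) = F OR F = false.
(1): T AND F → false.
(2) all abutters consent — fails.
(i) no code violations — not met.
(ii) insurance ≥ $25,000 — not met.
So (a) is not satisfied (F OR F).
(b) safety training — holds.
(c) hardship waiver — holds.
(3) = F AND T AND T = false.
Overall = F OR F OR F = false.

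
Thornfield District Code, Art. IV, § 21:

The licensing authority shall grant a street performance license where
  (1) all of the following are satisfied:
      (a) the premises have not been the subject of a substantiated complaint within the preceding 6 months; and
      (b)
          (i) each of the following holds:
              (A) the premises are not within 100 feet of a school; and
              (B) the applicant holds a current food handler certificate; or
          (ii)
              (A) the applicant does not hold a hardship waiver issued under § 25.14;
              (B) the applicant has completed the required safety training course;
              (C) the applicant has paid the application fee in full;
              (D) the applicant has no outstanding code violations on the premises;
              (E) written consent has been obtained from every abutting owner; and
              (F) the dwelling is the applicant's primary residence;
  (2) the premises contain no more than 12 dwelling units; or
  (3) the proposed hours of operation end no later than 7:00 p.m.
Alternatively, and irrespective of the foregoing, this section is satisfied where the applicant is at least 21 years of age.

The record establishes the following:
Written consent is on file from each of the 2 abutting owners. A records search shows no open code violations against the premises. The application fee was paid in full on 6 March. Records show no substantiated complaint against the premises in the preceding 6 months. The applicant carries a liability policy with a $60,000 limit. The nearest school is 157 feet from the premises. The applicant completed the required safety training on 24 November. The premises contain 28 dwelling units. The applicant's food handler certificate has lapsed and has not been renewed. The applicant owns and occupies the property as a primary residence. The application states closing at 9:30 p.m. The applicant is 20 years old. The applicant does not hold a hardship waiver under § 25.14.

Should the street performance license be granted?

(a) no complaint in 6 mo. — satisfied.
(A) ≥100 ft from school — met.
(B) food handler cert. — not met.
(i) = T AND F = false.
(A) not (hardship waiver) — holds.
(B) safety training — met.
(C) fee paid — met.
(D) no code violations — satisfied.
(E) all abutters consent — satisfied.
(F) primary residence — satisfied.
So (ii) is satisfied (T AND T AND T AND T AND T AND T).
(b) = F OR T = true.
So (1) is satisfied (T AND T).
(2) ≤ 12 units — fails.
(3) closes by 7 p.m. — fails.
So Overall is satisfied (T OR F OR F).
Exception (age ≥ 21) — not satisfied.
Result: main true OR exception false → true.

Yes — granted.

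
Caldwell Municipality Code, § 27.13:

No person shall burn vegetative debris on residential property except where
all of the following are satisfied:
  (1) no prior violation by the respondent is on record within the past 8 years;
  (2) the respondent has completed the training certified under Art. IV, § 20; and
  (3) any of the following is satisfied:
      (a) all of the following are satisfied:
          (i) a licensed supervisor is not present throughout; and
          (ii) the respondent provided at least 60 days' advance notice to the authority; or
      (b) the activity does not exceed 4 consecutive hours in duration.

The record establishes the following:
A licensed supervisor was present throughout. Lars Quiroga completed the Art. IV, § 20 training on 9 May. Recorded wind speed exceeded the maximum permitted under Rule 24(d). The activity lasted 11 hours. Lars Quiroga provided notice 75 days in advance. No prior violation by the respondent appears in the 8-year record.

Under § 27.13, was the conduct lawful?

(1) no prior violation — met.
(2) training certified — holds.
(i) not (supervisor present) — not met.
(ii) ≥60 days' notice — holds.
(a) = F AND T = false.
(b) ≤ 4 hrs duration — not met.
(3) = F OR F = false.
So Overall is not satisfied (T AND T AND F).

No — unlawful.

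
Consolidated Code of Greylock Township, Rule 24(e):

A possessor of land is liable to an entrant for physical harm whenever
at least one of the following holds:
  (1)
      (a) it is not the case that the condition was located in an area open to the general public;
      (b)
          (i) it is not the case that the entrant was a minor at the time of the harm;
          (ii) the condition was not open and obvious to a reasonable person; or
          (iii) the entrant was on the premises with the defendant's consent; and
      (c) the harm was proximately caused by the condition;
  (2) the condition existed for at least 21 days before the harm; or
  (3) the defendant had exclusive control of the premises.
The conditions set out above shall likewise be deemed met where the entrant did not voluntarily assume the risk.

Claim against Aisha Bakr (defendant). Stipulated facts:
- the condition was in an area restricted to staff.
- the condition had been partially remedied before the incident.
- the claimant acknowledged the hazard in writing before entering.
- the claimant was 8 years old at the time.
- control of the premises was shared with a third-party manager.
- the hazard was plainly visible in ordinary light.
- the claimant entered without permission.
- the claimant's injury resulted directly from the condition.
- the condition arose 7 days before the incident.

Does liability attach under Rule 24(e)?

No — not liable.

(a) not (public area) — met.
(i) not (entrant a minor) — not satisfied.
(ii) not open/obvious — not satisfied.
(iii) consent to enter — not met.
So (b) is not satisfied (F OR F OR F).
(c) proximate cause — satisfied.
(1) = T AND F AND T = false.
(2) condition ≥21 days old — not satisfied.
(3) exclusive control — not satisfied.
Overall: F OR F OR F → false.
Exception (no assumed risk) — not satisfied.
Result: main false OR exception false → false.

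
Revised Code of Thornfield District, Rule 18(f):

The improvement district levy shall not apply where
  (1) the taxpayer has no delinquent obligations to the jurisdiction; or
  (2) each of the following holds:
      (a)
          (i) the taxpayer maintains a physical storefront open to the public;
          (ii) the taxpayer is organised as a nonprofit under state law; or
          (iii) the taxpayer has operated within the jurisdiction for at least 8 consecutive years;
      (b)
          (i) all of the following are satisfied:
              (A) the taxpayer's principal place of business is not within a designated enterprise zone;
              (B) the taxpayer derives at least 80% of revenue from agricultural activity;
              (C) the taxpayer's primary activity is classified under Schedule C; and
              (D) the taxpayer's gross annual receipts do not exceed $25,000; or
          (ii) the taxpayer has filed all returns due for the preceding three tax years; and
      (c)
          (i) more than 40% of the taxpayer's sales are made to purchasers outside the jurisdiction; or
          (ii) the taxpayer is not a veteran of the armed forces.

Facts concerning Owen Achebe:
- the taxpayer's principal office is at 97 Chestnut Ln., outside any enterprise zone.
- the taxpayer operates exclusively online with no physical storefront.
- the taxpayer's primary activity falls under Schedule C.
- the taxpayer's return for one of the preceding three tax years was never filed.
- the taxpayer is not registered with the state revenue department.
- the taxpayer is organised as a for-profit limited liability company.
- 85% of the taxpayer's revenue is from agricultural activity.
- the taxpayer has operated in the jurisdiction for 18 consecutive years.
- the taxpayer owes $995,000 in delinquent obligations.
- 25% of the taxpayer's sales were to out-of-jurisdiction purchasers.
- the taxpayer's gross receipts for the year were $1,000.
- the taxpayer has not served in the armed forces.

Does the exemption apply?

(1) no delinquency — fails.
(i) has storefront — not satisfied.
(ii) nonprofit — not met.
(iii) ≥ 8 yrs in jurisdiction — met.
(a): F OR F OR T → true.
(A) not (in enterprise zone) — met.
(B) ≥80% agricultural — met.
(C) Schedule C activity — holds.
(D) receipts ≤ $25,000 — satisfied.
So (i) is satisfied (T AND T AND T AND T).
(ii) returns current — fails.
(b): T OR F → true.
(i) >40% out-of-jur. sales — fails.
(ii) not (veteran) — satisfied.
(c) = F OR T = true.
(2) = T AND T AND T = true.
Overall = F OR T = true.

Yes — exempt.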